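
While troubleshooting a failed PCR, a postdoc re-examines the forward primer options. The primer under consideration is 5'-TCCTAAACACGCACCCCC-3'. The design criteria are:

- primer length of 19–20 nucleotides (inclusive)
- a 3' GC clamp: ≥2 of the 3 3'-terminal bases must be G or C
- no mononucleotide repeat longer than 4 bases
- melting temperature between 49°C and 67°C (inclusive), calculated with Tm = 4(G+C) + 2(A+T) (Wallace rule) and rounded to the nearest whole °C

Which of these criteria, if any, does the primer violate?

Base counts: A=5, T=2, G=1, C=10 (length 18).
length: length 18, outside 19–20 ✗
GC clamp: 3' end CCC has 3 G/C ✓
homopolymer run: longest run = 5, exceeds 4 ✗
Tm: Tm = 2·7 + 4·11 = 58°C ✓

Fails: length, homopolymer run.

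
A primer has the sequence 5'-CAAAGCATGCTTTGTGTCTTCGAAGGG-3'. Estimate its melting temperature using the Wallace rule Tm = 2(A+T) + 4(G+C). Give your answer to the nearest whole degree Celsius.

80°C

Base counts: A=6, T=8, G=8, C=5 (length 27).
Tm = 2·(6+8) + 4·(8+5) = 2·14 + 4·13 = 28 + 52 = 80°C.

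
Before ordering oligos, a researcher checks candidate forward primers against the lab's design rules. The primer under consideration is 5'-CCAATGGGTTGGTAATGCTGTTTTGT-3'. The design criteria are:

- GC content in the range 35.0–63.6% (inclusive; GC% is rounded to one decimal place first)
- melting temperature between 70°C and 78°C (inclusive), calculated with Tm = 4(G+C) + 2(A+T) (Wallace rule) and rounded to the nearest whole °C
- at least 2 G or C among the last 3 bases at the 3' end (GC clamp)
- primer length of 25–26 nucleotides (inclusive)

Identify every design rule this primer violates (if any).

Base counts: A=4, T=11, G=8, C=3 (length 26).
GC content: GC 11/26 = 42.3% ✓
Tm: Tm = 2·15 + 4·11 = 74°C ✓
GC clamp: 3' end TGT has 1 G/C, need ≥2 ✗
length: length 26 ✓

Fails: GC clamp.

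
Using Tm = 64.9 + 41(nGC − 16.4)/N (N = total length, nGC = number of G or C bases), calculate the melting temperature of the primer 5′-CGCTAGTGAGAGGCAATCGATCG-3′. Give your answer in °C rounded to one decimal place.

Base counts: A=6, T=4, G=8, C=5; G+C = 13, N = 23.
Tm = 64.9 + 41·(13 − 16.4)/23 = 64.9 + -139.40/23 = 58.8°C.

58.8°C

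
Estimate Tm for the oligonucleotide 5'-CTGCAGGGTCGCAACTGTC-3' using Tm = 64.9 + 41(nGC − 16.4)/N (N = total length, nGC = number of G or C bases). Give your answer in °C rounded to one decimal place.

55.4°C

Base counts: A=3, T=4, G=6, C=6; G+C = 12, N = 19.
Tm = 64.9 + 41·(12 − 16.4)/19 = 64.9 + -180.40/19 = 55.4°C.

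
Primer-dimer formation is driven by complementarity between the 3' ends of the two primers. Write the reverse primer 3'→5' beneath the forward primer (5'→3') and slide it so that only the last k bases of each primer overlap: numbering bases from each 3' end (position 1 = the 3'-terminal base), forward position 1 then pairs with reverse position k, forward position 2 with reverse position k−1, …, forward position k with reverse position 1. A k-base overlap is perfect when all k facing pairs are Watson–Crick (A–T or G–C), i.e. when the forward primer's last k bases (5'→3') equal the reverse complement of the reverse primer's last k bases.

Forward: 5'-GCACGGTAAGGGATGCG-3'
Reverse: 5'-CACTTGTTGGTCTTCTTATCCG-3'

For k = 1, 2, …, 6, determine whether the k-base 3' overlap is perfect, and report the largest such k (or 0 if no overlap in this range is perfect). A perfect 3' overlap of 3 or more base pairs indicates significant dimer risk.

Longest perfect overlap: 2 complementary base pairs; below the dimer-risk threshold (threshold 3).

Last 6 bases (5'→3') — forward …GATGCG, reverse …TATCCG.
Reverse complement of the reverse primer's last 6 bases: CGGATA; its first k bases are the reverse complement of the reverse primer's last k bases, so a perfect k-base overlap needs the forward primer's last k bases to equal them.
Comparing (forward last k vs required): k=1: G vs C ✗; k=2: CG vs CG ✓; k=3: GCG vs CGG ✗; k=4: TGCG vs CGGA ✗; k=5: ATGCG vs CGGAT ✗; k=6: GATGCG vs CGGATA ✗.
Only k = 2 is perfect, so the longest perfect 3' overlap is 2.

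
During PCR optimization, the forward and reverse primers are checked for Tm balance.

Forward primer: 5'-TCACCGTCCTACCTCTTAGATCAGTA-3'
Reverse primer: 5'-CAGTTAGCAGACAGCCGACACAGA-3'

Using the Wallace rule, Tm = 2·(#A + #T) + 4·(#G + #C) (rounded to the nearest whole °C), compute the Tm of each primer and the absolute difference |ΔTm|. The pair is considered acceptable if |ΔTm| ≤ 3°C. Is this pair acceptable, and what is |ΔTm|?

|ΔTm| = 2°C; the pair is acceptable.

Forward: A=6 T=8 G=3 C=9 → Tm = 2·14 + 4·12 = 76°C.
Reverse: A=9 T=2 G=6 C=7 → Tm = 2·11 + 4·13 = 74°C.
|ΔTm| = |76 − 74| = 2°C, ≤ 3°C.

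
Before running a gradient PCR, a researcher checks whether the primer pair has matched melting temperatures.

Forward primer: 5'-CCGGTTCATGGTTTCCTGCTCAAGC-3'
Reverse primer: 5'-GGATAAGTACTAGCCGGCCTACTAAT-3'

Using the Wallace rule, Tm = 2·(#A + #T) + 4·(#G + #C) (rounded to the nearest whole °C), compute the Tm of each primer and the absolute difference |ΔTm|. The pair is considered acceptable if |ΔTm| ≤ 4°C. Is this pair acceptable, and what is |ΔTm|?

|ΔTm| = 2°C; the pair is acceptable.

Forward: A=3 T=8 G=6 C=8 → Tm = 2·11 + 4·14 = 78°C.
Reverse: A=8 T=6 G=6 C=6 → Tm = 2·14 + 4·12 = 76°C.
|ΔTm| = |78 − 76| = 2°C, ≤ 4°C.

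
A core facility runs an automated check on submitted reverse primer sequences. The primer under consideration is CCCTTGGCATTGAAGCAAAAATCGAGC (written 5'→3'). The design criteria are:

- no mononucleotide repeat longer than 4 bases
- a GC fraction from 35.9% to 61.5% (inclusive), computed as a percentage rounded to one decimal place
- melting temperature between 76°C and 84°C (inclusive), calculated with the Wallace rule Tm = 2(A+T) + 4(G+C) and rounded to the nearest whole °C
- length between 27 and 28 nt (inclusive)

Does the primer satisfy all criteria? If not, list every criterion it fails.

Base counts: A=9, T=5, G=6, C=7 (length 27).
homopolymer run: longest run = 5, exceeds 4 ✗
GC content: GC 13/27 = 48.1% ✓
Tm: Tm = 2·14 + 4·13 = 80°C ✓
length: length 27 ✓

Fails: homopolymer run.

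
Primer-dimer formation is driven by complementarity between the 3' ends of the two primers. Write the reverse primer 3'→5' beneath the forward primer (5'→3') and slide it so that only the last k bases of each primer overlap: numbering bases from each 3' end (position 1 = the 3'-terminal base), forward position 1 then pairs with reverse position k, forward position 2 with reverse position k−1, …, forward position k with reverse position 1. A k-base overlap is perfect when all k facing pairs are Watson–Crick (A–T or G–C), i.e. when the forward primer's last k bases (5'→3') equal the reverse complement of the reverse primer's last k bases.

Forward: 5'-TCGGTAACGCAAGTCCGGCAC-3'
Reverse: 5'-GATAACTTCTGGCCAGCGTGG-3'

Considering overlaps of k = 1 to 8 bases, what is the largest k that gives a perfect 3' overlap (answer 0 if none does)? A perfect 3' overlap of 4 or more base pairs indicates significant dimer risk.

Longest perfect overlap: 1 complementary base pair; below the dimer-risk threshold (threshold 4).

Last 8 bases (5'→3') — forward …TCCGGCAC, reverse …CAGCGTGG.
Reverse complement of the reverse primer's last 8 bases: CCACGCTG; its first k bases are the reverse complement of the reverse primer's last k bases, so a perfect k-base overlap needs the forward primer's last k bases to equal them.
Comparing (forward last k vs required): k=1: C vs C ✓; k=2: AC vs CC ✗; k=3: CAC vs CCA ✗; k=4: GCAC vs CCAC ✗; k=5: GGCAC vs CCACG ✗; k=6: CGGCAC vs CCACGC ✗; k=7: CCGGCAC vs CCACGCT ✗; k=8: TCCGGCAC vs CCACGCTG ✗.
Only k = 1 is perfect, so the longest perfect 3' overlap is 1.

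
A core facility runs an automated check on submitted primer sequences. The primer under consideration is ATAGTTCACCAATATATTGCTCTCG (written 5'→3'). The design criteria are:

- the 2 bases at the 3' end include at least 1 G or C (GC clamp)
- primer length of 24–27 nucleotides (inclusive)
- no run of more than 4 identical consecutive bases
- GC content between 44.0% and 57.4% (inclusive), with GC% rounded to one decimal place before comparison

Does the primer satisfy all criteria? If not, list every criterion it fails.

Base counts: A=7, T=9, G=3, C=6 (length 25).
GC clamp: 3' end CG has 2 G/C ✓
length: length 25 ✓
homopolymer run: longest run = 2 ✓
GC content: GC 9/25 = 36.0%, outside 44.0–57.4% ✗

Fails: GC content.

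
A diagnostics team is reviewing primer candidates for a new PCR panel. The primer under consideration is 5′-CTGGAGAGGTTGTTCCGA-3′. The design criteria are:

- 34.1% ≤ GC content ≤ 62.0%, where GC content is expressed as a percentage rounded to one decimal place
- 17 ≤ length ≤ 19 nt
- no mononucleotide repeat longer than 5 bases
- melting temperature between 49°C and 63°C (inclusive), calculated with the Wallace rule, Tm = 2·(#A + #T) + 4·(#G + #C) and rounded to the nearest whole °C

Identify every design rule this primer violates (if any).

Base counts: A=3, T=5, G=7, C=3 (length 18).
GC content: GC 10/18 = 55.6% ✓
length: length 18 ✓
homopolymer run: longest run = 2 ✓
Tm: Tm = 2·8 + 4·10 = 56°C ✓

Meets all criteria.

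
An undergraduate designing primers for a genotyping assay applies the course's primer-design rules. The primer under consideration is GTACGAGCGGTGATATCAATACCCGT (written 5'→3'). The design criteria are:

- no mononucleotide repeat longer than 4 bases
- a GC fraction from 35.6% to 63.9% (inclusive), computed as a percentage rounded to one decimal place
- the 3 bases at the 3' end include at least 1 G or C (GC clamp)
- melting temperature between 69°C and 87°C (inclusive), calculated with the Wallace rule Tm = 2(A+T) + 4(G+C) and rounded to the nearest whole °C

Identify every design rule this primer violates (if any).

Base counts: A=7, T=6, G=7, C=6 (length 26).
homopolymer run: longest run = 3 ✓
GC content: GC 13/26 = 50.0% ✓
GC clamp: 3' end CGT has 2 G/C ✓
Tm: Tm = 2·13 + 4·13 = 78°C ✓

Meets all criteria.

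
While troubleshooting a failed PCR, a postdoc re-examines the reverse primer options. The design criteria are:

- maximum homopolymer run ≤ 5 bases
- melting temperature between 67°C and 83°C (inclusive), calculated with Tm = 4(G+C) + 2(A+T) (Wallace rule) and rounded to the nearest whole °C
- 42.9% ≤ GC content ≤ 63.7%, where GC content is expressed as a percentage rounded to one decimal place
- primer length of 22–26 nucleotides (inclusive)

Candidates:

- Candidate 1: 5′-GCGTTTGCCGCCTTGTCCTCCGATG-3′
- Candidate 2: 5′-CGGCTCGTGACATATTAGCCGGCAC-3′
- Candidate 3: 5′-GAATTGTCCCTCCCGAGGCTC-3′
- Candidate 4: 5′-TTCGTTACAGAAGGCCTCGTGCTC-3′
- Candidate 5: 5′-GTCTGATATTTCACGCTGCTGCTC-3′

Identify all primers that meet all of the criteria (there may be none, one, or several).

Candidate 1 (25 nt, A=1 T=8 G=7 C=9): longest run = 3 ✓; Tm = 2·9 + 4·16 = 82°C ✓; GC 16/25 = 64.0%, outside 42.9–63.7% ✗; length 25 ✓ — fails.
Candidate 2 (25 nt, A=5 T=5 G=7 C=8): longest run = 2 ✓; Tm = 2·10 + 4·15 = 80°C ✓; GC 15/25 = 60.0% ✓; length 25 ✓ — passes.
Candidate 3 (21 nt, A=3 T=5 G=5 C=8): longest run = 3 ✓; Tm = 2·8 + 4·13 = 68°C ✓; GC 13/21 = 61.9% ✓; length 21, outside 22–26 ✗ — fails.
Candidate 4 (24 nt, A=4 T=7 G=6 C=7): longest run = 2 ✓; Tm = 2·11 + 4·13 = 74°C ✓; GC 13/24 = 54.2% ✓; length 24 ✓ — passes.
Candidate 5 (24 nt, A=3 T=9 G=5 C=7): longest run = 3 ✓; Tm = 2·12 + 4·12 = 72°C ✓; GC 12/24 = 50.0% ✓; length 24 ✓ — passes.

Candidate 2, Candidate 4 and Candidate 5.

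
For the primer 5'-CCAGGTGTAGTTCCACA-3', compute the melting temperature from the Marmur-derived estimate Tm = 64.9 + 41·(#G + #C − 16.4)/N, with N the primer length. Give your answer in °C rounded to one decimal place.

47.1°C

Base counts: A=4, T=4, G=4, C=5; G+C = 9, N = 17.
Tm = 64.9 + 41·(9 − 16.4)/17 = 64.9 + -303.40/17 = 47.1°C.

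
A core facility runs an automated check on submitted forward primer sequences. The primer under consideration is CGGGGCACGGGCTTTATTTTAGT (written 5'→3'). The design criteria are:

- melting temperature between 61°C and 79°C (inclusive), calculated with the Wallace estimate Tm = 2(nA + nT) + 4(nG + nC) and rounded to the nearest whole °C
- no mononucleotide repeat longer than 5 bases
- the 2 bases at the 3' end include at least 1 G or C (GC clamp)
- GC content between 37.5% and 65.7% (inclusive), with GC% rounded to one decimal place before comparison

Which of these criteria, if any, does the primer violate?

Base counts: A=3, T=8, G=8, C=4 (length 23).
Tm: Tm = 2·11 + 4·12 = 70°C ✓
homopolymer run: longest run = 4 ✓
GC clamp: 3' end GT has 1 G/C ✓
GC content: GC 12/23 = 52.2% ✓

Meets all criteria.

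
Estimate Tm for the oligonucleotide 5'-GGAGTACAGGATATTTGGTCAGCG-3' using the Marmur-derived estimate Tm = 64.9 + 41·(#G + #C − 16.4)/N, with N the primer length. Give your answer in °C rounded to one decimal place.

Base counts: A=6, T=6, G=9, C=3; G+C = 12, N = 24.
Tm = 64.9 + 41·(12 − 16.4)/24 = 64.9 + -180.40/24 = 57.4°C.

57.4°C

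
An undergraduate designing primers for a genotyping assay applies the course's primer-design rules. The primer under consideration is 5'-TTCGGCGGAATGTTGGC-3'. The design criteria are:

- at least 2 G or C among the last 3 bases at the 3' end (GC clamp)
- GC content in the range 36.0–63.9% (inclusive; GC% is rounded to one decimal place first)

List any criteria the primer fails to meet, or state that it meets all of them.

Meets all criteria.

Base counts: A=2, T=5, G=7, C=3 (length 17).
GC clamp: 3' end GGC has 3 G/C ✓
GC content: GC 10/17 = 58.8% ✓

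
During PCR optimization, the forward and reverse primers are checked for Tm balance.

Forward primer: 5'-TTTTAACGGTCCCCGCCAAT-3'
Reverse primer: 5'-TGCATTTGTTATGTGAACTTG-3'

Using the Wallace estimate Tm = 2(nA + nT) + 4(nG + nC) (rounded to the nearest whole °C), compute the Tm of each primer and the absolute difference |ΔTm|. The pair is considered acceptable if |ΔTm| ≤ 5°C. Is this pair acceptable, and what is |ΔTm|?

|ΔTm| = 4°C; the pair is acceptable.

Forward: A=4 T=6 G=3 C=7 → Tm = 2·10 + 4·10 = 60°C.
Reverse: A=4 T=10 G=5 C=2 → Tm = 2·14 + 4·7 = 56°C.
|ΔTm| = |60 − 56| = 4°C, ≤ 5°C.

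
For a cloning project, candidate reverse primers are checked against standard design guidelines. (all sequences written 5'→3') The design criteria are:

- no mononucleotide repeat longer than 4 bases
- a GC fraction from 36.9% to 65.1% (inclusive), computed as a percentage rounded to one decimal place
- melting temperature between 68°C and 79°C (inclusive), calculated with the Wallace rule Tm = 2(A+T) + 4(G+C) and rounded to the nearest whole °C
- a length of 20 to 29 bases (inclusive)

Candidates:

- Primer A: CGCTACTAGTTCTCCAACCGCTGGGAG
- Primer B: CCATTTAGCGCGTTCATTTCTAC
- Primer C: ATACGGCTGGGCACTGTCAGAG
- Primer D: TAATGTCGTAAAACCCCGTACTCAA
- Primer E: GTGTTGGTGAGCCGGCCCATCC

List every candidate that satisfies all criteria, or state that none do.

Primer A (27 nt, A=5 T=6 G=7 C=9): longest run = 3 ✓; GC 16/27 = 59.3% ✓; Tm = 2·11 + 4·16 = 86°C, outside 68–79°C ✗; length 27 ✓ — fails.
Primer B (23 nt, A=4 T=9 G=3 C=7): longest run = 3 ✓; GC 10/23 = 43.5% ✓; Tm = 2·13 + 4·10 = 66°C, outside 68–79°C ✗; length 23 ✓ — fails.
Primer C (22 nt, A=5 T=4 G=8 C=5): longest run = 3 ✓; GC 13/22 = 59.1% ✓; Tm = 2·9 + 4·13 = 70°C ✓; length 22 ✓ — passes.
Primer D (25 nt, A=9 T=6 G=3 C=7): longest run = 4 ✓; GC 10/25 = 40.0% ✓; Tm = 2·15 + 4·10 = 70°C ✓; length 25 ✓ — passes.
Primer E (22 nt, A=2 T=5 G=8 C=7): longest run = 3 ✓; GC 15/22 = 68.2%, outside 36.9–65.1% ✗; Tm = 2·7 + 4·15 = 74°C ✓; length 22 ✓ — fails.

Primer C and Primer D.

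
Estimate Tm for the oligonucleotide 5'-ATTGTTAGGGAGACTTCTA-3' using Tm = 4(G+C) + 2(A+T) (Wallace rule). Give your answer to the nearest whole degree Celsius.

Base counts: A=5, T=7, G=5, C=2 (length 19).
Tm = 2·(5+7) + 4·(5+2) = 2·12 + 4·7 = 24 + 28 = 52°C.

52°C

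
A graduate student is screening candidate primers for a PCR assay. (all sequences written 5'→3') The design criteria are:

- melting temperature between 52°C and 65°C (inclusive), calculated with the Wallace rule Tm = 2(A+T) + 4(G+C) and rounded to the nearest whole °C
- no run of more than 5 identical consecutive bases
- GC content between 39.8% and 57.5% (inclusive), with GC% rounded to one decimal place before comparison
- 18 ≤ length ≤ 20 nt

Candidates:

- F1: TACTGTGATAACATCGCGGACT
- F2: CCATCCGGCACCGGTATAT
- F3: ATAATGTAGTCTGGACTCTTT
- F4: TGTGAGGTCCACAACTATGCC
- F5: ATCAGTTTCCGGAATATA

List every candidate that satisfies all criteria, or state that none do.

F1 (22 nt, A=6 T=6 G=5 C=5): Tm = 2·12 + 4·10 = 64°C ✓; longest run = 2 ✓; GC 10/22 = 45.5% ✓; length 22, outside 18–20 ✗ — fails.
F2 (19 nt, A=4 T=4 G=4 C=7): Tm = 2·8 + 4·11 = 60°C ✓; longest run = 2 ✓; GC 11/19 = 57.9%, outside 39.8–57.5% ✗; length 19 ✓ — fails.
F3 (21 nt, A=5 T=9 G=4 C=3): Tm = 2·14 + 4·7 = 56°C ✓; longest run = 3 ✓; GC 7/21 = 33.3%, outside 39.8–57.5% ✗; length 21, outside 18–20 ✗ — fails.
F4 (21 nt, A=5 T=5 G=5 C=6): Tm = 2·10 + 4·11 = 64°C ✓; longest run = 2 ✓; GC 11/21 = 52.4% ✓; length 21, outside 18–20 ✗ — fails.
F5 (18 nt, A=6 T=6 G=3 C=3): Tm = 2·12 + 4·6 = 48°C, outside 52–65°C ✗; longest run = 3 ✓; GC 6/18 = 33.3%, outside 39.8–57.5% ✗; length 18 ✓ — fails.

None of the candidates satisfy all criteria.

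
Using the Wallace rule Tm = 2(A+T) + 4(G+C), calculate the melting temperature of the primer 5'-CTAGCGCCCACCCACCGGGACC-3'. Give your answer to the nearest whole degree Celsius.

Base counts: A=4, T=1, G=5, C=12 (length 22).
Tm = 2·(4+1) + 4·(5+12) = 2·5 + 4·17 = 10 + 68 = 78°C.

78°C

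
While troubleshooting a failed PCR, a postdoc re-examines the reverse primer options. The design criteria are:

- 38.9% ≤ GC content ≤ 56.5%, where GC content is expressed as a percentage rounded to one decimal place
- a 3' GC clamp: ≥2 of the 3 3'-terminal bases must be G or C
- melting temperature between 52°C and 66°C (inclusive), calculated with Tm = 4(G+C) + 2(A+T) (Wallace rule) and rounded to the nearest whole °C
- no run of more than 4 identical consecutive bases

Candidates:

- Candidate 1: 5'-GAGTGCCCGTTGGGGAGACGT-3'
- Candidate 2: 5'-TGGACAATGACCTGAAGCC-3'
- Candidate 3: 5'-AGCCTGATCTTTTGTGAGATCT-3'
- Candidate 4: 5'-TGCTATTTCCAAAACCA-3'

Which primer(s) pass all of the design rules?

Candidate 2 only.

Candidate 1 (21 nt, A=3 T=4 G=10 C=4): GC 14/21 = 66.7%, outside 38.9–56.5% ✗; 3' end CGT has 2 G/C ✓; Tm = 2·7 + 4·14 = 70°C, outside 52–66°C ✗; longest run = 4 ✓ — fails.
Candidate 2 (19 nt, A=6 T=3 G=5 C=5): GC 10/19 = 52.6% ✓; 3' end GCC has 3 G/C ✓; Tm = 2·9 + 4·10 = 58°C ✓; longest run = 2 ✓ — passes.
Candidate 3 (22 nt, A=4 T=9 G=5 C=4): GC 9/22 = 40.9% ✓; 3' end TCT has 1 G/C, need ≥2 ✗; Tm = 2·13 + 4·9 = 62°C ✓; longest run = 4 ✓ — fails.
Candidate 4 (17 nt, A=6 T=5 G=1 C=5): GC 6/17 = 35.3%, outside 38.9–56.5% ✗; 3' end CCA has 2 G/C ✓; Tm = 2·11 + 4·6 = 46°C, outside 52–66°C ✗; longest run = 4 ✓ — fails.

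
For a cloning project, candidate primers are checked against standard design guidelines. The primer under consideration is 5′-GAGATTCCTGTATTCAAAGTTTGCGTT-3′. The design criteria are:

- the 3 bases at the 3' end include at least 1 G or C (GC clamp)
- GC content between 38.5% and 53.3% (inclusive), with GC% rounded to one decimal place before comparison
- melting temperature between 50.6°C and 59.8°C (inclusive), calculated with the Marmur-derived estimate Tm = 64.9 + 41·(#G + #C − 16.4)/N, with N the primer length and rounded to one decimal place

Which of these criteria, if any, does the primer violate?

Base counts: A=6, T=11, G=6, C=4 (length 27).
GC clamp: 3' end GTT has 1 G/C ✓
GC content: GC 10/27 = 37.0%, outside 38.5–53.3% ✗
Tm: Tm = 64.9 + 41·(10 − 16.4)/27 = 55.2°C ✓

Fails: GC content.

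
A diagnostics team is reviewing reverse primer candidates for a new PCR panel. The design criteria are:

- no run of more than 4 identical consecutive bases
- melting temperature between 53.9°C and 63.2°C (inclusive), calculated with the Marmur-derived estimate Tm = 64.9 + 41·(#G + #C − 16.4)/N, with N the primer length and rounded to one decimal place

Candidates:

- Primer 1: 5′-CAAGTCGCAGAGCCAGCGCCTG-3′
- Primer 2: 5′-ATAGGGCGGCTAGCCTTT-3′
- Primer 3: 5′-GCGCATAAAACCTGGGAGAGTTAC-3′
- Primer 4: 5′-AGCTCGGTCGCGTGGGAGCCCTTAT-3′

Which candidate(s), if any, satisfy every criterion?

Primer 1 (22 nt, A=5 T=2 G=7 C=8): longest run = 2 ✓; Tm = 64.9 + 41·(15 − 16.4)/22 = 62.3°C ✓ — passes.
Primer 2 (18 nt, A=3 T=5 G=6 C=4): longest run = 3 ✓; Tm = 64.9 + 41·(10 − 16.4)/18 = 50.3°C, outside 53.9–63.2°C ✗ — fails.
Primer 3 (24 nt, A=8 T=4 G=7 C=5): longest run = 4 ✓; Tm = 64.9 + 41·(12 − 16.4)/24 = 57.4°C ✓ — passes.
Primer 4 (25 nt, A=3 T=6 G=9 C=7): longest run = 3 ✓; Tm = 64.9 + 41·(16 − 16.4)/25 = 64.2°C, outside 53.9–63.2°C ✗ — fails.

Primer 1 and Primer 3.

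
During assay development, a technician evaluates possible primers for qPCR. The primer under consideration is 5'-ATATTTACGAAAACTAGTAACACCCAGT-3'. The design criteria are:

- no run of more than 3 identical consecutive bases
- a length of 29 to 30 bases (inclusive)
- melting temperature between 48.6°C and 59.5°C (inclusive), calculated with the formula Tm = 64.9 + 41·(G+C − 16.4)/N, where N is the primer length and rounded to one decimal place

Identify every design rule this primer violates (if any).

Base counts: A=12, T=7, G=3, C=6 (length 28).
homopolymer run: longest run = 4, exceeds 3 ✗
length: length 28, outside 29–30 ✗
Tm: Tm = 64.9 + 41·(9 − 16.4)/28 = 54.1°C ✓

Fails: homopolymer run, length.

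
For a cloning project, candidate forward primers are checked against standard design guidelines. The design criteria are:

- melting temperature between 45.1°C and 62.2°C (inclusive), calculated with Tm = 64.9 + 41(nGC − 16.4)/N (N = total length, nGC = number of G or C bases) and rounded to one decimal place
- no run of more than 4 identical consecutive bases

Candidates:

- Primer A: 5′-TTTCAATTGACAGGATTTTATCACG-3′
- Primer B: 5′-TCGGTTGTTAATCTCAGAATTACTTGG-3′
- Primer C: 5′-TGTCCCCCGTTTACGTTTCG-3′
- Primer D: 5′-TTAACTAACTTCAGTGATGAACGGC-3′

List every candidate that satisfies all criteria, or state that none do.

Primer A (25 nt, A=7 T=10 G=4 C=4): Tm = 64.9 + 41·(8 − 16.4)/25 = 51.1°C ✓; longest run = 4 ✓ — passes.
Primer B (27 nt, A=6 T=11 G=6 C=4): Tm = 64.9 + 41·(10 − 16.4)/27 = 55.2°C ✓; longest run = 2 ✓ — passes.
Primer C (20 nt, A=1 T=8 G=4 C=7): Tm = 64.9 + 41·(11 − 16.4)/20 = 53.8°C ✓; longest run = 5, exceeds 4 ✗ — fails.
Primer D (25 nt, A=8 T=7 G=5 C=5): Tm = 64.9 + 41·(10 − 16.4)/25 = 54.4°C ✓; longest run = 2 ✓ — passes.

Primer A, Primer B and Primer D.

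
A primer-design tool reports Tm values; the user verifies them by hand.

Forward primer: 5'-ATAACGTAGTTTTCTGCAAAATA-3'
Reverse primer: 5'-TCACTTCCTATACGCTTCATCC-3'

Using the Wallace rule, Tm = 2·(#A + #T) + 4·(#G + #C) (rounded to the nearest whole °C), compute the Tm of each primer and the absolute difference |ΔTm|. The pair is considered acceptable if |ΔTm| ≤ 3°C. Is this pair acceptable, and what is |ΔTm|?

|ΔTm| = 6°C; the pair is not acceptable.

Forward: A=9 T=8 G=3 C=3 → Tm = 2·17 + 4·6 = 58°C.
Reverse: A=4 T=8 G=1 C=9 → Tm = 2·12 + 4·10 = 64°C.
|ΔTm| = |58 − 64| = 6°C, > 3°C.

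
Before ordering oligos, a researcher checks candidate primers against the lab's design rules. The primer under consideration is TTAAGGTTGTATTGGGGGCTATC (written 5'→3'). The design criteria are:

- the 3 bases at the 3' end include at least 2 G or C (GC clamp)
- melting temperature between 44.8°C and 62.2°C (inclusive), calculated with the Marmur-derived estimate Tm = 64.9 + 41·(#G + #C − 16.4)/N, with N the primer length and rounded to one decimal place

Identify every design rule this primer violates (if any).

Base counts: A=4, T=9, G=8, C=2 (length 23).
GC clamp: 3' end ATC has 1 G/C, need ≥2 ✗
Tm: Tm = 64.9 + 41·(10 − 16.4)/23 = 53.5°C ✓

Fails: GC clamp.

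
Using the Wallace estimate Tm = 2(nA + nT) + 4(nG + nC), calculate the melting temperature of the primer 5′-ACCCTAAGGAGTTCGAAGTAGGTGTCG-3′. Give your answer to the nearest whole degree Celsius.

Base counts: A=7, T=6, G=9, C=5 (length 27).
Tm = 2·(7+6) + 4·(9+5) = 2·13 + 4·14 = 26 + 56 = 82°C.

82°C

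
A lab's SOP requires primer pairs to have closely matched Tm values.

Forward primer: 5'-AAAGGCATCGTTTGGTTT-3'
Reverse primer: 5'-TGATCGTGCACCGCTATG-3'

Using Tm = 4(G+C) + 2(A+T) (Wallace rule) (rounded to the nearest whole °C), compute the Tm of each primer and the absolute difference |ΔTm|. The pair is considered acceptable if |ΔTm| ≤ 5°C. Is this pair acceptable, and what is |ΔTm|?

|ΔTm| = 6°C; the pair is not acceptable.

Forward: A=4 T=7 G=5 C=2 → Tm = 2·11 + 4·7 = 50°C.
Reverse: A=3 T=5 G=5 C=5 → Tm = 2·8 + 4·10 = 56°C.
|ΔTm| = |50 − 56| = 6°C, > 5°C.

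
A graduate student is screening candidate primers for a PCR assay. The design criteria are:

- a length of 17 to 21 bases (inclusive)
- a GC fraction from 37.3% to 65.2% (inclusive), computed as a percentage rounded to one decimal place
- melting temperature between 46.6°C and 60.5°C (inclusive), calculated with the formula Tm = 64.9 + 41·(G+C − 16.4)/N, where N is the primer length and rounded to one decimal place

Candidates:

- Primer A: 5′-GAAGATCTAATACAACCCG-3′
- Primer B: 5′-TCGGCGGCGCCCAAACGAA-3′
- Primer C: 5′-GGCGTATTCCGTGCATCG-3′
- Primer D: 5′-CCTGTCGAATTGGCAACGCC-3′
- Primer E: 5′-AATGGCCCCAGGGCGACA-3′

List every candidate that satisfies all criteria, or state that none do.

Primer A, Primer C and Primer D.

Primer A (19 nt, A=8 T=3 G=3 C=5): length 19 ✓; GC 8/19 = 42.1% ✓; Tm = 64.9 + 41·(8 − 16.4)/19 = 46.8°C ✓ — passes.
Primer B (19 nt, A=5 T=1 G=6 C=7): length 19 ✓; GC 13/19 = 68.4%, outside 37.3–65.2% ✗; Tm = 64.9 + 41·(13 − 16.4)/19 = 57.6°C ✓ — fails.
Primer C (18 nt, A=2 T=5 G=6 C=5): length 18 ✓; GC 11/18 = 61.1% ✓; Tm = 64.9 + 41·(11 − 16.4)/18 = 52.6°C ✓ — passes.
Primer D (20 nt, A=4 T=4 G=5 C=7): length 20 ✓; GC 12/20 = 60.0% ✓; Tm = 64.9 + 41·(12 − 16.4)/20 = 55.9°C ✓ — passes.
Primer E (18 nt, A=5 T=1 G=6 C=6): length 18 ✓; GC 12/18 = 66.7%, outside 37.3–65.2% ✗; Tm = 64.9 + 41·(12 − 16.4)/18 = 54.9°C ✓ — fails.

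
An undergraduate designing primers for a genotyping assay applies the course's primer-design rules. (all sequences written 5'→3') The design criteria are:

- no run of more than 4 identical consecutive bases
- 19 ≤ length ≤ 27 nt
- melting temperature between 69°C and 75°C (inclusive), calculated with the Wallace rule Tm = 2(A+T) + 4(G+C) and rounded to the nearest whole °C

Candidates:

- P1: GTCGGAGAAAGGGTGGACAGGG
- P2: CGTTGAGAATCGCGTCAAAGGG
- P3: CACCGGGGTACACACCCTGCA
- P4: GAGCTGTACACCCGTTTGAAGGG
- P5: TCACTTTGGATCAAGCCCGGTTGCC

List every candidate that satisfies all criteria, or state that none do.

P1 (22 nt, A=6 T=2 G=12 C=2): longest run = 3 ✓; length 22 ✓; Tm = 2·8 + 4·14 = 72°C ✓ — passes.
P2 (22 nt, A=6 T=4 G=8 C=4): longest run = 3 ✓; length 22 ✓; Tm = 2·10 + 4·12 = 68°C, outside 69–75°C ✗ — fails.
P3 (21 nt, A=5 T=2 G=5 C=9): longest run = 4 ✓; length 21 ✓; Tm = 2·7 + 4·14 = 70°C ✓ — passes.
P4 (23 nt, A=5 T=5 G=8 C=5): longest run = 3 ✓; length 23 ✓; Tm = 2·10 + 4·13 = 72°C ✓ — passes.
P5 (25 nt, A=4 T=7 G=6 C=8): longest run = 3 ✓; length 25 ✓; Tm = 2·11 + 4·14 = 78°C, outside 69–75°C ✗ — fails.

P1, P3 and P4.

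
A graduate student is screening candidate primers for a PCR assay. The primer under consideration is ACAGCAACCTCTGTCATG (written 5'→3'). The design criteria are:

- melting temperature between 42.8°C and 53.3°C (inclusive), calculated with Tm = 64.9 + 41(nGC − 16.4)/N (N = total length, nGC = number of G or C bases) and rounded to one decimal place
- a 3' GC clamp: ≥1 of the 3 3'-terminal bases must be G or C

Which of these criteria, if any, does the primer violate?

Base counts: A=5, T=4, G=3, C=6 (length 18).
Tm: Tm = 64.9 + 41·(9 − 16.4)/18 = 48.0°C ✓
GC clamp: 3' end ATG has 1 G/C ✓

Meets all criteria.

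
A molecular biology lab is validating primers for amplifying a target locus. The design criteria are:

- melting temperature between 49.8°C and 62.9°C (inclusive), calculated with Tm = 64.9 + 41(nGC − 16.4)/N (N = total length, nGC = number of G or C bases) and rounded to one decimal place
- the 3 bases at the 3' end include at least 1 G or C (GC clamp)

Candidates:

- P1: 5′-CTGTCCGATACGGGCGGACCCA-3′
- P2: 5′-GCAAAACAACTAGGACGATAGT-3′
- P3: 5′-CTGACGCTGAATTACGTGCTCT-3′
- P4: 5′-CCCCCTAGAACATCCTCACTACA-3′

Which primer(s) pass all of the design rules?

P1, P2, P3 and P4.

P1 (22 nt, A=4 T=3 G=7 C=8): Tm = 64.9 + 41·(15 − 16.4)/22 = 62.3°C ✓; 3' end CCA has 2 G/C ✓ — passes.
P2 (22 nt, A=10 T=3 G=5 C=4): Tm = 64.9 + 41·(9 − 16.4)/22 = 51.1°C ✓; 3' end AGT has 1 G/C ✓ — passes.
P3 (22 nt, A=4 T=7 G=5 C=6): Tm = 64.9 + 41·(11 − 16.4)/22 = 54.8°C ✓; 3' end TCT has 1 G/C ✓ — passes.
P4 (23 nt, A=7 T=4 G=1 C=11): Tm = 64.9 + 41·(12 − 16.4)/23 = 57.1°C ✓; 3' end ACA has 1 G/C ✓ — passes.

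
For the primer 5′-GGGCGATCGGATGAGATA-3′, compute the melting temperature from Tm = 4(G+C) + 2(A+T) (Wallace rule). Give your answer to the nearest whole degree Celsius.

Base counts: A=5, T=3, G=8, C=2 (length 18).
Tm = 2·(5+3) + 4·(8+2) = 2·8 + 4·10 = 16 + 40 = 56°C.

56°C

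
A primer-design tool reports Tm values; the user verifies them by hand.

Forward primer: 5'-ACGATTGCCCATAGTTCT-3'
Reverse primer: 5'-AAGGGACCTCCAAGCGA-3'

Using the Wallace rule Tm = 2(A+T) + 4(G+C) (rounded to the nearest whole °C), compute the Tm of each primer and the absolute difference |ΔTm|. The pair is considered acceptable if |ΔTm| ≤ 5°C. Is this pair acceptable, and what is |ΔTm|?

|ΔTm| = 2°C; the pair is acceptable.

Forward: A=4 T=6 G=3 C=5 → Tm = 2·10 + 4·8 = 52°C.
Reverse: A=6 T=1 G=5 C=5 → Tm = 2·7 + 4·10 = 54°C.
|ΔTm| = |52 − 54| = 2°C, ≤ 5°C.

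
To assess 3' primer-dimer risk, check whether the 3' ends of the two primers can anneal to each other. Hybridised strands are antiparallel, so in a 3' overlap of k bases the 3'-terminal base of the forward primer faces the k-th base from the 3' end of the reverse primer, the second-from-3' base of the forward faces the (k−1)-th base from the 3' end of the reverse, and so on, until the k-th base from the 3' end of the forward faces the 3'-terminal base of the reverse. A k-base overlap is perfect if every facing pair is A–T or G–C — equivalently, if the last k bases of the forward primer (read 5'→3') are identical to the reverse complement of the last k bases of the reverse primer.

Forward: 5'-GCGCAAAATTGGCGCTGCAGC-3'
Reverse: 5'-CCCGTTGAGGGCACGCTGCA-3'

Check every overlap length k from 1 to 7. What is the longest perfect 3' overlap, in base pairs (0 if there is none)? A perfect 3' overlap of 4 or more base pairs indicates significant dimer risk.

Last 7 bases (5'→3') — forward …CTGCAGC, reverse …CGCTGCA.
Reverse complement of the reverse primer's last 7 bases: TGCAGCG; its first k bases are the reverse complement of the reverse primer's last k bases, so a perfect k-base overlap needs the forward primer's last k bases to equal them.
Comparing (forward last k vs required): k=1: C vs T ✗; k=2: GC vs TG ✗; k=3: AGC vs TGC ✗; k=4: CAGC vs TGCA ✗; k=5: GCAGC vs TGCAG ✗; k=6: TGCAGC vs TGCAGC ✓; k=7: CTGCAGC vs TGCAGCG ✗.
Only k = 6 is perfect, so the longest perfect 3' overlap is 6.

Longest perfect overlap: 6 complementary base pairs; significant dimer risk (threshold 4).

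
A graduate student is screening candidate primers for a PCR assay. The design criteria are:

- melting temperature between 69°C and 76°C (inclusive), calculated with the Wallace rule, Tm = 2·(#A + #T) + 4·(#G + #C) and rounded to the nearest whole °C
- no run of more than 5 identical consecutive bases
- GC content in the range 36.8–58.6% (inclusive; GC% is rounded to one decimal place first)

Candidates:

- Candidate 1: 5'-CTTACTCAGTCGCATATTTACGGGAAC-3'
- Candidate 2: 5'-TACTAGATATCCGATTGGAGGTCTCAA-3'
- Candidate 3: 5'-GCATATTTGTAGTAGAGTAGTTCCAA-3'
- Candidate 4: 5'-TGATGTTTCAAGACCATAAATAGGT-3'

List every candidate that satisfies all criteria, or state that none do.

Candidate 1 (27 nt, A=7 T=8 G=5 C=7): Tm = 2·15 + 4·12 = 78°C, outside 69–76°C ✗; longest run = 3 ✓; GC 12/27 = 44.4% ✓ — fails.
Candidate 2 (27 nt, A=8 T=8 G=6 C=5): Tm = 2·16 + 4·11 = 76°C ✓; longest run = 2 ✓; GC 11/27 = 40.7% ✓ — passes.
Candidate 3 (26 nt, A=8 T=9 G=6 C=3): Tm = 2·17 + 4·9 = 70°C ✓; longest run = 3 ✓; GC 9/26 = 34.6%, outside 36.8–58.6% ✗ — fails.
Candidate 4 (25 nt, A=9 T=8 G=5 C=3): Tm = 2·17 + 4·8 = 66°C, outside 69–76°C ✗; longest run = 3 ✓; GC 8/25 = 32.0%, outside 36.8–58.6% ✗ — fails.

Candidate 2 only.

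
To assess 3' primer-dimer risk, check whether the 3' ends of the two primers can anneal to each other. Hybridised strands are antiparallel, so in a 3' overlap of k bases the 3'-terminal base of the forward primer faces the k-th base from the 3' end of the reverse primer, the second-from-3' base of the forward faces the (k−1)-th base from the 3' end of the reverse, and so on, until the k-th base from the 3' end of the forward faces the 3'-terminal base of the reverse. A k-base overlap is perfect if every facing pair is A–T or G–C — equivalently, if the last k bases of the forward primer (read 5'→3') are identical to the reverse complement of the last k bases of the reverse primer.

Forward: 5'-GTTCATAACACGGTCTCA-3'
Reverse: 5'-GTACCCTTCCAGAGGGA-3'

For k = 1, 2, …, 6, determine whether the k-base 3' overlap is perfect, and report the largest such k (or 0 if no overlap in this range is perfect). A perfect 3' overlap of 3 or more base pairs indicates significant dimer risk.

Longest perfect overlap: 0 complementary base pairs; below the dimer-risk threshold (threshold 3).

Last 6 bases (5'→3') — forward …GTCTCA, reverse …GAGGGA.
Reverse complement of the reverse primer's last 6 bases: TCCCTC; its first k bases are the reverse complement of the reverse primer's last k bases, so a perfect k-base overlap needs the forward primer's last k bases to equal them.
Comparing (forward last k vs required): k=1: A vs T ✗; k=2: CA vs TC ✗; k=3: TCA vs TCC ✗; k=4: CTCA vs TCCC ✗; k=5: TCTCA vs TCCCT ✗; k=6: GTCTCA vs TCCCTC ✗.
No overlap length from 1 to 6 is perfect, so the longest perfect 3' overlap is 0.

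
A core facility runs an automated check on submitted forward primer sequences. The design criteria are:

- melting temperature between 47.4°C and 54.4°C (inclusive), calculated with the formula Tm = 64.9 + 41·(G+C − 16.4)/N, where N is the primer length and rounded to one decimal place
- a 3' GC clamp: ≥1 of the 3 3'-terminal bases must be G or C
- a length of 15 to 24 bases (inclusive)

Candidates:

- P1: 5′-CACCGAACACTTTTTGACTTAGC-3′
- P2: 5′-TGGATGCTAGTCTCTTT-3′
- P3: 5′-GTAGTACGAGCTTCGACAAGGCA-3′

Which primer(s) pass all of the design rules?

P1 only.

P1 (23 nt, A=6 T=7 G=3 C=7): Tm = 64.9 + 41·(10 − 16.4)/23 = 53.5°C ✓; 3' end AGC has 2 G/C ✓; length 23 ✓ — passes.
P2 (17 nt, A=2 T=8 G=4 C=3): Tm = 64.9 + 41·(7 − 16.4)/17 = 42.2°C, outside 47.4–54.4°C ✗; 3' end TTT has 0 G/C, need ≥1 ✗; length 17 ✓ — fails.
P3 (23 nt, A=7 T=4 G=7 C=5): Tm = 64.9 + 41·(12 − 16.4)/23 = 57.1°C, outside 47.4–54.4°C ✗; 3' end GCA has 2 G/C ✓; length 23 ✓ — fails.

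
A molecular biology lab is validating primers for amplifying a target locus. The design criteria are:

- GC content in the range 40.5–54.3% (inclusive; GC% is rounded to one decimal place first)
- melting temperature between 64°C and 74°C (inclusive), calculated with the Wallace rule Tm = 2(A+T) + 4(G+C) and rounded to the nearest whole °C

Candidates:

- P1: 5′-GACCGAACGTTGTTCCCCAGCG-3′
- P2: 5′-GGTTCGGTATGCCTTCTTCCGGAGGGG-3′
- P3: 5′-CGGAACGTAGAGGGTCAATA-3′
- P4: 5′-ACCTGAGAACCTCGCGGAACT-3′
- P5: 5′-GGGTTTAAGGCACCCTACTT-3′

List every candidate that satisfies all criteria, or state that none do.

None of the candidates satisfy all criteria.

P1 (22 nt, A=4 T=4 G=6 C=8): GC 14/22 = 63.6%, outside 40.5–54.3% ✗; Tm = 2·8 + 4·14 = 72°C ✓ — fails.
P2 (27 nt, A=2 T=8 G=11 C=6): GC 17/27 = 63.0%, outside 40.5–54.3% ✗; Tm = 2·10 + 4·17 = 88°C, outside 64–74°C ✗ — fails.
P3 (20 nt, A=7 T=3 G=7 C=3): GC 10/20 = 50.0% ✓; Tm = 2·10 + 4·10 = 60°C, outside 64–74°C ✗ — fails.
P4 (21 nt, A=6 T=3 G=5 C=7): GC 12/21 = 57.1%, outside 40.5–54.3% ✗; Tm = 2·9 + 4·12 = 66°C ✓ — fails.
P5 (20 nt, A=4 T=6 G=5 C=5): GC 10/20 = 50.0% ✓; Tm = 2·10 + 4·10 = 60°C, outside 64–74°C ✗ — fails.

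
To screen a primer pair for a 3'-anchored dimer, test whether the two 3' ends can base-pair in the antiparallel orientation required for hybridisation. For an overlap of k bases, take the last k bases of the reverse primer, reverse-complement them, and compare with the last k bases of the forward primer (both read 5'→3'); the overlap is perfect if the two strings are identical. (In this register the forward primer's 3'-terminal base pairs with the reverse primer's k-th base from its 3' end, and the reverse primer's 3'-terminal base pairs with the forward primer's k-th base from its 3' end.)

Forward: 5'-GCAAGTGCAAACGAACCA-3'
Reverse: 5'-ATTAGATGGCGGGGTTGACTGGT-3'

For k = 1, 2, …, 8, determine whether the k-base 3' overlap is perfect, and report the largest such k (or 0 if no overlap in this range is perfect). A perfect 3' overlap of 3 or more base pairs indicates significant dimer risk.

Last 8 bases (5'→3') — forward …ACGAACCA, reverse …TGACTGGT.
Reverse complement of the reverse primer's last 8 bases: ACCAGTCA; its first k bases are the reverse complement of the reverse primer's last k bases, so a perfect k-base overlap needs the forward primer's last k bases to equal them.
Comparing (forward last k vs required): k=1: A vs A ✓; k=2: CA vs AC ✗; k=3: CCA vs ACC ✗; k=4: ACCA vs ACCA ✓; k=5: AACCA vs ACCAG ✗; k=6: GAACCA vs ACCAGT ✗; k=7: CGAACCA vs ACCAGTC ✗; k=8: ACGAACCA vs ACCAGTCA ✗.
Perfect overlaps at k = 1, 4; the largest is 4.

Longest perfect overlap: 4 complementary base pairs; significant dimer risk (threshold 3).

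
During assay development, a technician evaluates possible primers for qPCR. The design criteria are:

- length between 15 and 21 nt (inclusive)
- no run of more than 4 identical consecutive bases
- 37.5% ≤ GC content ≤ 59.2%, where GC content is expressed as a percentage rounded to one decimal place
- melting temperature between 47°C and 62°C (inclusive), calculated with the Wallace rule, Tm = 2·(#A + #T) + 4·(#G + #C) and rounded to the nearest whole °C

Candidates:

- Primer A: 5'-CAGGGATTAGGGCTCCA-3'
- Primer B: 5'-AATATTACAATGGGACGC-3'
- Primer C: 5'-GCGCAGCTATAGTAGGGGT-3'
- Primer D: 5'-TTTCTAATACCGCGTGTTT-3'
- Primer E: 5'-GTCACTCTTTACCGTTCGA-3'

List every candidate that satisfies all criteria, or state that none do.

Primer A (17 nt, A=4 T=3 G=6 C=4): length 17 ✓; longest run = 3 ✓; GC 10/17 = 58.8% ✓; Tm = 2·7 + 4·10 = 54°C ✓ — passes.
Primer B (18 nt, A=7 T=4 G=4 C=3): length 18 ✓; longest run = 3 ✓; GC 7/18 = 38.9% ✓; Tm = 2·11 + 4·7 = 50°C ✓ — passes.
Primer C (19 nt, A=4 T=4 G=8 C=3): length 19 ✓; longest run = 4 ✓; GC 11/19 = 57.9% ✓; Tm = 2·8 + 4·11 = 60°C ✓ — passes.
Primer D (19 nt, A=3 T=9 G=3 C=4): length 19 ✓; longest run = 3 ✓; GC 7/19 = 36.8%, outside 37.5–59.2% ✗; Tm = 2·12 + 4·7 = 52°C ✓ — fails.
Primer E (19 nt, A=3 T=7 G=3 C=6): length 19 ✓; longest run = 3 ✓; GC 9/19 = 47.4% ✓; Tm = 2·10 + 4·9 = 56°C ✓ — passes.

Primer A, Primer B, Primer C and Primer E.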